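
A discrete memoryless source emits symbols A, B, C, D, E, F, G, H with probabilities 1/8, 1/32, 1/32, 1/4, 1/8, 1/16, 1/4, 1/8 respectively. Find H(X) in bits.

Each probability is a power of 1/2, so log₂(1/p) is an integer.
H = Σ p·log₂(1/p) = 1/8·3 + 1/32·5 + 1/32·5 + 1/4·2 + 1/8·3 + 1/16·4 + 1/4·2 + 1/8·3 = 2.6875 bits.

2.6875 bits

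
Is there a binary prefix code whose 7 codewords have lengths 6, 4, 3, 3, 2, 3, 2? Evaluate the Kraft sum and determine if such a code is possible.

0.953125; yes

With common denominator 2^6 = 64: Σ 2^(−ℓᵢ) = 1/64 + 4/64 + 8/64 + 8/64 + 16/64 + 8/64 + 16/64 = 61/64 = 0.953125.
Kraft's inequality requires Σ ≤ 1; here Σ = 0.953125 ≤ 1, so such a prefix code exists.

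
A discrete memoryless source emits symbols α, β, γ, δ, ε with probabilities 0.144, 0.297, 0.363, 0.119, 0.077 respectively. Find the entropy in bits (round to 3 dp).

H = −Σ pᵢ log₂ pᵢ.
−0.144·log₂(0.144) = 0.4026
−0.297·log₂(0.297) = 0.5202
−0.363·log₂(0.363) = 0.5307
−0.119·log₂(0.119) = 0.3654
−0.077·log₂(0.077) = 0.2848
Sum ≈ 2.1037 → 2.104 bits.

2.104 bits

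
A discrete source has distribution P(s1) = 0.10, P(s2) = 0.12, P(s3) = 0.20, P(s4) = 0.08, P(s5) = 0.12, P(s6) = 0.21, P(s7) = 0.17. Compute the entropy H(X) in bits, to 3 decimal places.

H = −Σ pᵢ log₂ pᵢ.
−0.10·log₂(0.10) = 0.3322
−0.12·log₂(0.12) = 0.3671
−0.20·log₂(0.20) = 0.4644
−0.08·log₂(0.08) = 0.2915
−0.12·log₂(0.12) = 0.3671
−0.21·log₂(0.21) = 0.4728
−0.17·log₂(0.17) = 0.4346
Sum ≈ 2.7296 → 2.730 bits.

2.730 bits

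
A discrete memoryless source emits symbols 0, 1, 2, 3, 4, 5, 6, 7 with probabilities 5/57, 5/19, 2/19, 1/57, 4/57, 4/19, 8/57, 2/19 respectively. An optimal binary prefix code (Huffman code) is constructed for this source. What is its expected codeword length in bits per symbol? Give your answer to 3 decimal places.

Repeatedly combine the two least-probable nodes; the expected code length is the sum of the merged weights.
merge 1/57 + 4/57 → 5/57
merge 5/57 + 5/57 → 10/57
merge 2/19 + 2/19 → 4/19
merge 8/57 + 10/57 → 6/19
merge 4/19 + 4/19 → 8/19
merge 5/19 + 6/19 → 11/19
merge 8/19 + 11/19 → 1
L = 5/57 + 10/57 + 4/19 + 6/19 + 8/19 + 11/19 + 1 = 53/19 ≈ 2.789 bits/symbol.

2.789 bits/symbol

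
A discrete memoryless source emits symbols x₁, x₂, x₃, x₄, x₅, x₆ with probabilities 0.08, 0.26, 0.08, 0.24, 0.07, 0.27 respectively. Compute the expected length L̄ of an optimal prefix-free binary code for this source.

2.38 bits/symbol

Repeatedly combine the two least-probable nodes; the expected code length is the sum of the merged weights.
merge 7/100 + 2/25 → 3/20
merge 2/25 + 3/20 → 23/100
merge 23/100 + 6/25 → 47/100
merge 13/50 + 27/100 → 53/100
merge 47/100 + 53/100 → 1
L = 3/20 + 23/100 + 47/100 + 53/100 + 1 = 119/50 = 2.38 bits/symbol.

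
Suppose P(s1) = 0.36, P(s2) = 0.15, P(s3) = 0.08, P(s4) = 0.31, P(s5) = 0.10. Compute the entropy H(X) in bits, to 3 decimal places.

H = −Σ pᵢ log₂ pᵢ.
−0.36·log₂(0.36) = 0.5306
−0.15·log₂(0.15) = 0.4105
−0.08·log₂(0.08) = 0.2915
−0.31·log₂(0.31) = 0.5238
−0.10·log₂(0.10) = 0.3322
Sum ≈ 2.0887 → 2.089 bits.

2.089 bits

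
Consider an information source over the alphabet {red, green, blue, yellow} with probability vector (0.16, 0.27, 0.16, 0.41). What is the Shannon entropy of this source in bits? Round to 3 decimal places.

H = −Σ pᵢ log₂ pᵢ.
−0.16·log₂(0.16) = 0.4230
−0.27·log₂(0.27) = 0.5100
−0.16·log₂(0.16) = 0.4230
−0.41·log₂(0.41) = 0.5274
Sum ≈ 1.8834 → 1.883 bits.

1.883 bits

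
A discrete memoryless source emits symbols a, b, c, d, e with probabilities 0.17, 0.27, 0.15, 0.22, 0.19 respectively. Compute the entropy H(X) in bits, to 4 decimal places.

H = −Σ pᵢ log₂ pᵢ.
−0.17·log₂(0.17) = 0.4346
−0.27·log₂(0.27) = 0.5100
−0.15·log₂(0.15) = 0.4105
−0.22·log₂(0.22) = 0.4806
−0.19·log₂(0.19) = 0.4552
Sum ≈ 2.2910 → 2.2910 bits.

2.2910 bits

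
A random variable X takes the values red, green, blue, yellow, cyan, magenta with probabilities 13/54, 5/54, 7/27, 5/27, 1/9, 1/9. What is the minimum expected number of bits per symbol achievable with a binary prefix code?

Repeatedly combine the two least-probable nodes; the expected code length is the sum of the merged weights.
merge 5/54 + 1/9 → 11/54
merge 1/9 + 5/27 → 8/27
merge 11/54 + 13/54 → 4/9
merge 7/27 + 8/27 → 5/9
merge 4/9 + 5/9 → 1
L = 11/54 + 8/27 + 4/9 + 5/9 + 1 = 5/2 = 2.5 bits/symbol.

2.5 bits/symbol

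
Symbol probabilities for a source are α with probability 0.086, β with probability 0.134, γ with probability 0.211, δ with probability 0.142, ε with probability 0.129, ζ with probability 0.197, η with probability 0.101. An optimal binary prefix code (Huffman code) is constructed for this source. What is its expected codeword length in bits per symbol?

Repeatedly combine the two least-probable nodes; the expected code length is the sum of the merged weights.
merge 43/500 + 101/1000 → 187/1000
merge 129/1000 + 67/500 → 263/1000
merge 71/500 + 187/1000 → 329/1000
merge 197/1000 + 211/1000 → 51/125
merge 263/1000 + 329/1000 → 74/125
merge 51/125 + 74/125 → 1
L = 187/1000 + 263/1000 + 329/1000 + 51/125 + 74/125 + 1 = 2779/1000 = 2.779 bits/symbol.

2.779 bits/symbol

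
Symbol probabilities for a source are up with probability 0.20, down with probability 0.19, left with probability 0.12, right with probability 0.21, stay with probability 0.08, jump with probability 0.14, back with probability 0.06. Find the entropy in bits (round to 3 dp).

H = −Σ pᵢ log₂ pᵢ.
−0.20·log₂(0.20) = 0.4644
−0.19·log₂(0.19) = 0.4552
−0.12·log₂(0.12) = 0.3671
−0.21·log₂(0.21) = 0.4728
−0.08·log₂(0.08) = 0.2915
−0.14·log₂(0.14) = 0.3971
−0.06·log₂(0.06) = 0.2435
Sum ≈ 2.6917 → 2.692 bits.

2.692 bits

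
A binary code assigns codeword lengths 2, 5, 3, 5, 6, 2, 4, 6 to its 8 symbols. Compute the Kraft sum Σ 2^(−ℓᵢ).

With common denominator 2^6 = 64: Σ 2^(−ℓᵢ) = 16/64 + 2/64 + 8/64 + 2/64 + 1/64 + 16/64 + 4/64 + 1/64 = 50/64 = 0.78125.

0.78125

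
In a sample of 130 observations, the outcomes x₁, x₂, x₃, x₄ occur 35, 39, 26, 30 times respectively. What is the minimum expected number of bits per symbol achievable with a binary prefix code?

2 bits/symbol

Probabilities are the counts divided by 130.
Repeatedly combine the two least-probable nodes; the expected code length is the sum of the merged weights.
merge 1/5 + 3/13 → 28/65
merge 7/26 + 3/10 → 37/65
merge 28/65 + 37/65 → 1
L = 28/65 + 37/65 + 1 = 2 bits/symbol.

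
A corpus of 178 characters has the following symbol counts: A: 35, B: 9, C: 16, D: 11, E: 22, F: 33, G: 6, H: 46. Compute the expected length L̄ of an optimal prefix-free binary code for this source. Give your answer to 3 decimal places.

Probabilities are the counts divided by 178.
Repeatedly combine the two least-probable nodes; the expected code length is the sum of the merged weights.
merge 3/89 + 9/178 → 15/178
merge 11/178 + 15/178 → 13/89
merge 8/89 + 11/89 → 19/89
merge 13/89 + 33/178 → 59/178
merge 35/178 + 19/89 → 73/178
merge 23/89 + 59/178 → 105/178
merge 73/178 + 105/178 → 1
L = 15/178 + 13/89 + 19/89 + 59/178 + 73/178 + 105/178 + 1 = 247/89 ≈ 2.775 bits/symbol.

2.775 bits/symbol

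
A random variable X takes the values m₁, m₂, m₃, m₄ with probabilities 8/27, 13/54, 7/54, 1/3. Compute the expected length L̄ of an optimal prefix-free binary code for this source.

2 bits/symbol

Repeatedly combine the two least-probable nodes; the expected code length is the sum of the merged weights.
merge 7/54 + 13/54 → 10/27
merge 8/27 + 1/3 → 17/27
merge 10/27 + 17/27 → 1
L = 10/27 + 17/27 + 1 = 2 bits/symbol.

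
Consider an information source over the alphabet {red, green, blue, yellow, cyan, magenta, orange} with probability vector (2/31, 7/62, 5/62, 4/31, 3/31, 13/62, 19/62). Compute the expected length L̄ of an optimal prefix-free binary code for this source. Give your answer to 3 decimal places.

Repeatedly combine the two least-probable nodes; the expected code length is the sum of the merged weights.
merge 2/31 + 5/62 → 9/62
merge 3/31 + 7/62 → 13/62
merge 4/31 + 9/62 → 17/62
merge 13/62 + 13/62 → 13/31
merge 17/62 + 19/62 → 18/31
merge 13/31 + 18/31 → 1
L = 9/62 + 13/62 + 17/62 + 13/31 + 18/31 + 1 = 163/62 ≈ 2.629 bits/symbol.

2.629 bits/symbol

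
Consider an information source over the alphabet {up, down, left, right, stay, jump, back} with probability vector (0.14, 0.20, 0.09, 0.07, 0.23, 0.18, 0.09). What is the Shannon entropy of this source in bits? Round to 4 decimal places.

2.6883 bits

H = −Σ pᵢ log₂ pᵢ.
−0.14·log₂(0.14) = 0.3971
−0.20·log₂(0.20) = 0.4644
−0.09·log₂(0.09) = 0.3127
−0.07·log₂(0.07) = 0.2686
−0.23·log₂(0.23) = 0.4877
−0.18·log₂(0.18) = 0.4453
−0.09·log₂(0.09) = 0.3127
Sum ≈ 2.6883 → 2.6883 bits.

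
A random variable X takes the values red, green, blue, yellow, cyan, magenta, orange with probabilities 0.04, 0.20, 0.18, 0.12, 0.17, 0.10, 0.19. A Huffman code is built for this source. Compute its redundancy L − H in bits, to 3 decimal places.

0.065 bits

Entropy H = −Σ p log₂ p ≈ 2.6845 bits.
Huffman merges: 1/25+1/10→7/50; 3/25+7/50→13/50; 17/100+9/50→7/20; 19/100+1/5→39/100; 13/50+7/20→61/100; 39/100+61/100→1. L = 11/4 ≈ 2.7500.
L − H = 2.7500 − 2.6845 = 0.065 bits.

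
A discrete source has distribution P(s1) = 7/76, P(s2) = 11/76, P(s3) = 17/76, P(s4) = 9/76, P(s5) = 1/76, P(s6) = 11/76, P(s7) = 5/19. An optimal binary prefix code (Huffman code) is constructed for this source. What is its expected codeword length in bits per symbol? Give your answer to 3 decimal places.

2.618 bits/symbol

Repeatedly combine the two least-probable nodes; the expected code length is the sum of the merged weights.
merge 1/76 + 7/76 → 2/19
merge 2/19 + 9/76 → 17/76
merge 11/76 + 11/76 → 11/38
merge 17/76 + 17/76 → 17/38
merge 5/19 + 11/38 → 21/38
merge 17/38 + 21/38 → 1
L = 2/19 + 17/76 + 11/38 + 17/38 + 21/38 + 1 = 199/76 ≈ 2.618 bits/symbol.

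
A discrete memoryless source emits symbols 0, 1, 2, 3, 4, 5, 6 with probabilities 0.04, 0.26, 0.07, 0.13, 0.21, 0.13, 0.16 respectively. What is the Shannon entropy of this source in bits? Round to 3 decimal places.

2.621 bits

H = −Σ pᵢ log₂ pᵢ.
−0.04·log₂(0.04) = 0.1858
−0.26·log₂(0.26) = 0.5053
−0.07·log₂(0.07) = 0.2686
−0.13·log₂(0.13) = 0.3826
−0.21·log₂(0.21) = 0.4728
−0.13·log₂(0.13) = 0.3826
−0.16·log₂(0.16) = 0.4230
Sum ≈ 2.6207 → 2.621 bits.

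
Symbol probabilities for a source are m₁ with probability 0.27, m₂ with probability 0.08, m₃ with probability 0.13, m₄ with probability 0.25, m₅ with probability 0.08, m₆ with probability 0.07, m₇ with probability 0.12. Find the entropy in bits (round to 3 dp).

2.611 bits

H = −Σ pᵢ log₂ pᵢ.
−0.27·log₂(0.27) = 0.5100
−0.08·log₂(0.08) = 0.2915
−0.13·log₂(0.13) = 0.3826
−0.25·log₂(0.25) = 0.5000
−0.08·log₂(0.08) = 0.2915
−0.07·log₂(0.07) = 0.2686
−0.12·log₂(0.12) = 0.3671
Sum ≈ 2.6113 → 2.611 bits.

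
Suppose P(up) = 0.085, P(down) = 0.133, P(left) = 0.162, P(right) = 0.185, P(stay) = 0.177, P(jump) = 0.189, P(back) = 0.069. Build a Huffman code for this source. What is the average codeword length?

Repeatedly combine the two least-probable nodes; the expected code length is the sum of the merged weights.
merge 69/1000 + 17/200 → 77/500
merge 133/1000 + 77/500 → 287/1000
merge 81/500 + 177/1000 → 339/1000
merge 37/200 + 189/1000 → 187/500
merge 287/1000 + 339/1000 → 313/500
merge 187/500 + 313/500 → 1
L = 77/500 + 287/1000 + 339/1000 + 187/500 + 313/500 + 1 = 139/50 = 2.78 bits/symbol.

2.78 bits/symbol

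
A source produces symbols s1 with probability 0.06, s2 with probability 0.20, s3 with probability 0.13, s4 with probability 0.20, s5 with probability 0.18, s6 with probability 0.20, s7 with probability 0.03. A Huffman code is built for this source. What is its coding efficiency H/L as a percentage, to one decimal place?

97.3%

Entropy H = −Σ p log₂ p ≈ 2.6164 bits.
Huffman merges: 3/100+3/50→9/100; 9/100+13/100→11/50; 9/50+1/5→19/50; 1/5+1/5→2/5; 11/50+19/50→3/5; 2/5+3/5→1. L = 269/100 ≈ 2.6900.
Efficiency = H/L = 2.6164/2.6900 = 97.3%.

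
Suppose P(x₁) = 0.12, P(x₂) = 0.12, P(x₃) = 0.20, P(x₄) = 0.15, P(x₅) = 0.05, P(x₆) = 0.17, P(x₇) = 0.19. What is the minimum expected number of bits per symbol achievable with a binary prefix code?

2.78 bits/symbol

Repeatedly combine the two least-probable nodes; the expected code length is the sum of the merged weights.
merge 1/20 + 3/25 → 17/100
merge 3/25 + 3/20 → 27/100
merge 17/100 + 17/100 → 17/50
merge 19/100 + 1/5 → 39/100
merge 27/100 + 17/50 → 61/100
merge 39/100 + 61/100 → 1
L = 17/100 + 27/100 + 17/50 + 39/100 + 61/100 + 1 = 139/50 = 2.78 bits/symbol.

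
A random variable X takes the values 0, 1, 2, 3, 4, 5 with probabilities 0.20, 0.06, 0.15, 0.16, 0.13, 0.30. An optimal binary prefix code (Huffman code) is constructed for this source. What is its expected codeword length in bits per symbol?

2.5 bits/symbol

Repeatedly combine the two least-probable nodes; the expected code length is the sum of the merged weights.
merge 3/50 + 13/100 → 19/100
merge 3/20 + 4/25 → 31/100
merge 19/100 + 1/5 → 39/100
merge 3/10 + 31/100 → 61/100
merge 39/100 + 61/100 → 1
L = 19/100 + 31/100 + 39/100 + 61/100 + 1 = 5/2 = 2.5 bits/symbol.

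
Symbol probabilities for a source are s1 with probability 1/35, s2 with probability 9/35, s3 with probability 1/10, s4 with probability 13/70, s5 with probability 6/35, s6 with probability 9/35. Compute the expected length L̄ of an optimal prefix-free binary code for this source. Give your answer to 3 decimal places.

Repeatedly combine the two least-probable nodes; the expected code length is the sum of the merged weights.
merge 1/35 + 1/10 → 9/70
merge 9/70 + 6/35 → 3/10
merge 13/70 + 9/35 → 31/70
merge 9/35 + 3/10 → 39/70
merge 31/70 + 39/70 → 1
L = 9/70 + 3/10 + 31/70 + 39/70 + 1 = 17/7 ≈ 2.429 bits/symbol.

2.429 bits/symbol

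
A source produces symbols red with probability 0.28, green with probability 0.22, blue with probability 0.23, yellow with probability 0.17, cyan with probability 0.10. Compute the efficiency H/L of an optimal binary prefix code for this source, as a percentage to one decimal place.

99.1%

Entropy H = −Σ p log₂ p ≈ 2.2492 bits.
Huffman merges: 1/10+17/100→27/100; 11/50+23/100→9/20; 27/100+7/25→11/20; 9/20+11/20→1. L = 227/100 ≈ 2.2700.
Efficiency = H/L = 2.2492/2.2700 = 99.1%.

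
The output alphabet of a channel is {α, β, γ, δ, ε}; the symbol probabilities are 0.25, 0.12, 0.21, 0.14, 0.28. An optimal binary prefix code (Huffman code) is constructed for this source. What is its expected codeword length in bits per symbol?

Repeatedly combine the two least-probable nodes; the expected code length is the sum of the merged weights.
merge 3/25 + 7/50 → 13/50
merge 21/100 + 1/4 → 23/50
merge 13/50 + 7/25 → 27/50
merge 23/50 + 27/50 → 1
L = 13/50 + 23/50 + 27/50 + 1 = 113/50 = 2.26 bits/symbol.

2.26 bits/symbol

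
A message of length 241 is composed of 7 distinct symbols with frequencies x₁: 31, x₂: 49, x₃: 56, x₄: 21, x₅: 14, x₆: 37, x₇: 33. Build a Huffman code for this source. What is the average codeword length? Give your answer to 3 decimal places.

Probabilities are the counts divided by 241.
Repeatedly combine the two least-probable nodes; the expected code length is the sum of the merged weights.
merge 14/241 + 21/241 → 35/241
merge 31/241 + 33/241 → 64/241
merge 35/241 + 37/241 → 72/241
merge 49/241 + 56/241 → 105/241
merge 64/241 + 72/241 → 136/241
merge 105/241 + 136/241 → 1
L = 35/241 + 64/241 + 72/241 + 105/241 + 136/241 + 1 = 653/241 ≈ 2.710 bits/symbol.

2.710 bits/symbol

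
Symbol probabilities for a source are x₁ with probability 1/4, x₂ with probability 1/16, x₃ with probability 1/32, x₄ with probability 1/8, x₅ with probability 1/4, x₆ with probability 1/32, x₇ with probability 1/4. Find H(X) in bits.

2.4375 bits

Each probability is a power of 1/2, so log₂(1/p) is an integer.
H = Σ p·log₂(1/p) = 1/4·2 + 1/16·4 + 1/32·5 + 1/8·3 + 1/4·2 + 1/32·5 + 1/4·2 = 2.4375 bits.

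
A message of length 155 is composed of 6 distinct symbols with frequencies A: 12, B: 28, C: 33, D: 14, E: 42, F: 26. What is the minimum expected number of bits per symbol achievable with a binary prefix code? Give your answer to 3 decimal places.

Probabilities are the counts divided by 155.
Repeatedly combine the two least-probable nodes; the expected code length is the sum of the merged weights.
merge 12/155 + 14/155 → 26/155
merge 26/155 + 26/155 → 52/155
merge 28/155 + 33/155 → 61/155
merge 42/155 + 52/155 → 94/155
merge 61/155 + 94/155 → 1
L = 26/155 + 52/155 + 61/155 + 94/155 + 1 = 388/155 ≈ 2.503 bits/symbol.

2.503 bits/symbol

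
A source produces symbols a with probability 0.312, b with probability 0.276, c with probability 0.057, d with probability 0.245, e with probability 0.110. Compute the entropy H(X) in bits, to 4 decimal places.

2.1199 bits

H = −Σ pᵢ log₂ pᵢ.
−0.312·log₂(0.312) = 0.5243
−0.276·log₂(0.276) = 0.5126
−0.057·log₂(0.057) = 0.2356
−0.245·log₂(0.245) = 0.4971
−0.110·log₂(0.110) = 0.3503
Sum ≈ 2.1199 → 2.1199 bits.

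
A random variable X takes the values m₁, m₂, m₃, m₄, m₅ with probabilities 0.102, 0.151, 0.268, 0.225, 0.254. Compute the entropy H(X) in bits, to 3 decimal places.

2.243 bits

H = −Σ pᵢ log₂ pᵢ.
−0.102·log₂(0.102) = 0.3359
−0.151·log₂(0.151) = 0.4118
−0.268·log₂(0.268) = 0.5091
−0.225·log₂(0.225) = 0.4842
−0.254·log₂(0.254) = 0.5022
Sum ≈ 2.2433 → 2.243 bits.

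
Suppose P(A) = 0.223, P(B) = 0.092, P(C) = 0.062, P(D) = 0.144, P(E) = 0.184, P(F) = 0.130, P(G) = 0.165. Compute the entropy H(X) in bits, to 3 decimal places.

H = −Σ pᵢ log₂ pᵢ.
−0.223·log₂(0.223) = 0.4828
−0.092·log₂(0.092) = 0.3167
−0.062·log₂(0.062) = 0.2487
−0.144·log₂(0.144) = 0.4026
−0.184·log₂(0.184) = 0.4494
−0.130·log₂(0.130) = 0.3826
−0.165·log₂(0.165) = 0.4289
Sum ≈ 2.7117 → 2.712 bits.

2.712 bits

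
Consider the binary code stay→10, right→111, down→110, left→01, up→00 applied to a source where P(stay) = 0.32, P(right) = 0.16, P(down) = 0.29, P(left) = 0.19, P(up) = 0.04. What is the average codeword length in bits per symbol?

2.45 bits/symbol

L̄ = Σ pᵢ·ℓᵢ = 0.32·2 + 0.16·3 + 0.29·3 + 0.19·2 + 0.04·2 = 2.45 bits/symbol.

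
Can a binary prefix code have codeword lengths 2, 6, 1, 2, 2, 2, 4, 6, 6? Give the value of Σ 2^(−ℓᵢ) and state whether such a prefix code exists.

With common denominator 2^6 = 64: Σ 2^(−ℓᵢ) = 16/64 + 1/64 + 32/64 + 16/64 + 16/64 + 16/64 + 4/64 + 1/64 + 1/64 = 103/64 = 1.609375.
Kraft's inequality requires Σ ≤ 1; here Σ = 1.609375 > 1, so no such prefix code exists.

1.609375; no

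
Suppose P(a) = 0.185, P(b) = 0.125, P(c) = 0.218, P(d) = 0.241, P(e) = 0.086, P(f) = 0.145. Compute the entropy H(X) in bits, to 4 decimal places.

2.5075 bits

H = −Σ pᵢ log₂ pᵢ.
−0.185·log₂(0.185) = 0.4504
−0.125·log₂(0.125) = 0.3750
−0.218·log₂(0.218) = 0.4791
−0.241·log₂(0.241) = 0.4947
−0.086·log₂(0.086) = 0.3044
−0.145·log₂(0.145) = 0.4040
Sum ≈ 2.5075 → 2.5075 bits.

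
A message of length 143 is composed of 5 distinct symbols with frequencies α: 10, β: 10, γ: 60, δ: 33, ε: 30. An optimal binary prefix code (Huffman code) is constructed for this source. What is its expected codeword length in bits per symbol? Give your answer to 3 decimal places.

Probabilities are the counts divided by 143.
Repeatedly combine the two least-probable nodes; the expected code length is the sum of the merged weights.
merge 10/143 + 10/143 → 20/143
merge 20/143 + 30/143 → 50/143
merge 3/13 + 50/143 → 83/143
merge 60/143 + 83/143 → 1
L = 20/143 + 50/143 + 83/143 + 1 = 296/143 ≈ 2.070 bits/symbol.

2.070 bits/symbol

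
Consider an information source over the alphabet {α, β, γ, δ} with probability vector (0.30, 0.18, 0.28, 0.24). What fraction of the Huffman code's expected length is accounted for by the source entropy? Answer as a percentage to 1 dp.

98.7%

Entropy H = −Σ p log₂ p ≈ 1.9748 bits.
Huffman merges: 9/50+6/25→21/50; 7/25+3/10→29/50; 21/50+29/50→1. L = 2 ≈ 2.0000.
Efficiency = H/L = 1.9748/2.0000 = 98.7%.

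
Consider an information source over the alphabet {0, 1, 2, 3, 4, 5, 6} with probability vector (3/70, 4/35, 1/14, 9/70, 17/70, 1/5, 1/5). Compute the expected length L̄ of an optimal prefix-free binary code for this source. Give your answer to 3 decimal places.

Repeatedly combine the two least-probable nodes; the expected code length is the sum of the merged weights.
merge 3/70 + 1/14 → 4/35
merge 4/35 + 4/35 → 8/35
merge 9/70 + 1/5 → 23/70
merge 1/5 + 8/35 → 3/7
merge 17/70 + 23/70 → 4/7
merge 3/7 + 4/7 → 1
L = 4/35 + 8/35 + 23/70 + 3/7 + 4/7 + 1 = 187/70 ≈ 2.671 bits/symbol.

2.671 bits/symbol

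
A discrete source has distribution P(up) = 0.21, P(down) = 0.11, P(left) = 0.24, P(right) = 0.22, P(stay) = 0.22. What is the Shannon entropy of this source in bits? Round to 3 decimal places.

2.278 bits

H = −Σ pᵢ log₂ pᵢ.
−0.21·log₂(0.21) = 0.4728
−0.11·log₂(0.11) = 0.3503
−0.24·log₂(0.24) = 0.4941
−0.22·log₂(0.22) = 0.4806
−0.22·log₂(0.22) = 0.4806
Sum ≈ 2.2784 → 2.278 bits.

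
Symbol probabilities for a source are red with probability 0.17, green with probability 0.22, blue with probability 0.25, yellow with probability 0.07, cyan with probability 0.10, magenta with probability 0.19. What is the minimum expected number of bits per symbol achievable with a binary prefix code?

Repeatedly combine the two least-probable nodes; the expected code length is the sum of the merged weights.
merge 7/100 + 1/10 → 17/100
merge 17/100 + 17/100 → 17/50
merge 19/100 + 11/50 → 41/100
merge 1/4 + 17/50 → 59/100
merge 41/100 + 59/100 → 1
L = 17/100 + 17/50 + 41/100 + 59/100 + 1 = 251/100 = 2.51 bits/symbol.

2.51 bits/symbol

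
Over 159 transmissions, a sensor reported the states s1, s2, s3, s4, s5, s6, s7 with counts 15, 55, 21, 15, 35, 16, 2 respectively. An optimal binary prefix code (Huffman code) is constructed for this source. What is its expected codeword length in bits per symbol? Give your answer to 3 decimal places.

2.541 bits/symbol

Probabilities are the counts divided by 159.
Repeatedly combine the two least-probable nodes; the expected code length is the sum of the merged weights.
merge 2/159 + 5/53 → 17/159
merge 5/53 + 16/159 → 31/159
merge 17/159 + 7/53 → 38/159
merge 31/159 + 35/159 → 22/53
merge 38/159 + 55/159 → 31/53
merge 22/53 + 31/53 → 1
L = 17/159 + 31/159 + 38/159 + 22/53 + 31/53 + 1 = 404/159 ≈ 2.541 bits/symbol.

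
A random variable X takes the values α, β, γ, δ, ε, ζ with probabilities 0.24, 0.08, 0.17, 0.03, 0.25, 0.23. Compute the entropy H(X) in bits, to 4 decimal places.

2.3597 bits

H = −Σ pᵢ log₂ pᵢ.
−0.24·log₂(0.24) = 0.4941
−0.08·log₂(0.08) = 0.2915
−0.17·log₂(0.17) = 0.4346
−0.03·log₂(0.03) = 0.1518
−0.25·log₂(0.25) = 0.5000
−0.23·log₂(0.23) = 0.4877
Sum ≈ 2.3597 → 2.3597 bits.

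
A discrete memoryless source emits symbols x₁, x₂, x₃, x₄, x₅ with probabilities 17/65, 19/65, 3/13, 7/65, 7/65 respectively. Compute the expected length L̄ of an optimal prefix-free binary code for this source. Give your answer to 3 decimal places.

2.215 bits/symbol

Repeatedly combine the two least-probable nodes; the expected code length is the sum of the merged weights.
merge 7/65 + 7/65 → 14/65
merge 14/65 + 3/13 → 29/65
merge 17/65 + 19/65 → 36/65
merge 29/65 + 36/65 → 1
L = 14/65 + 29/65 + 36/65 + 1 = 144/65 ≈ 2.215 bits/symbol.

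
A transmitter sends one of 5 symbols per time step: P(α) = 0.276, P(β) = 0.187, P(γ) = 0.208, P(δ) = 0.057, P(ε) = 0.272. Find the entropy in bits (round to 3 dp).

2.183 bits

H = −Σ pᵢ log₂ pᵢ.
−0.276·log₂(0.276) = 0.5126
−0.187·log₂(0.187) = 0.4523
−0.208·log₂(0.208) = 0.4712
−0.057·log₂(0.057) = 0.2356
−0.272·log₂(0.272) = 0.5109
Sum ≈ 2.1826 → 2.183 bits.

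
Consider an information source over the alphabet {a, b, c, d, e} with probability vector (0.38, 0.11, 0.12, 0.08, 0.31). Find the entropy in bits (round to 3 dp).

H = −Σ pᵢ log₂ pᵢ.
−0.38·log₂(0.38) = 0.5305
−0.11·log₂(0.11) = 0.3503
−0.12·log₂(0.12) = 0.3671
−0.08·log₂(0.08) = 0.2915
−0.31·log₂(0.31) = 0.5238
Sum ≈ 2.0631 → 2.063 bits.

2.063 bits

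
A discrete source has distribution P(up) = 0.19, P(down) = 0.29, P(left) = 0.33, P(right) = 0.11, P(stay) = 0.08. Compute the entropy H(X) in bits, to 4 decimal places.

2.1427 bits

H = −Σ pᵢ log₂ pᵢ.
−0.19·log₂(0.19) = 0.4552
−0.29·log₂(0.29) = 0.5179
−0.33·log₂(0.33) = 0.5278
−0.11·log₂(0.11) = 0.3503
−0.08·log₂(0.08) = 0.2915
Sum ≈ 2.1427 → 2.1427 bits.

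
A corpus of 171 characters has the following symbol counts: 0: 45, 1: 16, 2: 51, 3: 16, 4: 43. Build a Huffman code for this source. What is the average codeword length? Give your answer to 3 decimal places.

2.187 bits/symbol

Probabilities are the counts divided by 171.
Repeatedly combine the two least-probable nodes; the expected code length is the sum of the merged weights.
merge 16/171 + 16/171 → 32/171
merge 32/171 + 43/171 → 25/57
merge 5/19 + 17/57 → 32/57
merge 25/57 + 32/57 → 1
L = 32/171 + 25/57 + 32/57 + 1 = 374/171 ≈ 2.187 bits/symbol.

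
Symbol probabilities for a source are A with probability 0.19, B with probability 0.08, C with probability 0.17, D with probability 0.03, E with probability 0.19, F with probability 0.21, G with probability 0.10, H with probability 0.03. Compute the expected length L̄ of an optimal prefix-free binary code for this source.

2.8 bits/symbol

Repeatedly combine the two least-probable nodes; the expected code length is the sum of the merged weights.
merge 3/100 + 3/100 → 3/50
merge 3/50 + 2/25 → 7/50
merge 1/10 + 7/50 → 6/25
merge 17/100 + 19/100 → 9/25
merge 19/100 + 21/100 → 2/5
merge 6/25 + 9/25 → 3/5
merge 2/5 + 3/5 → 1
L = 3/50 + 7/50 + 6/25 + 9/25 + 2/5 + 3/5 + 1 = 14/5 = 2.8 bits/symbol.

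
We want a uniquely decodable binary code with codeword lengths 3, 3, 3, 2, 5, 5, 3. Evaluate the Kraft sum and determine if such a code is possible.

With common denominator 2^5 = 32: Σ 2^(−ℓᵢ) = 4/32 + 4/32 + 4/32 + 8/32 + 1/32 + 1/32 + 4/32 = 26/32 = 0.8125.
Kraft's inequality requires Σ ≤ 1; here Σ = 0.8125 ≤ 1, so such a prefix code exists.

0.8125; yes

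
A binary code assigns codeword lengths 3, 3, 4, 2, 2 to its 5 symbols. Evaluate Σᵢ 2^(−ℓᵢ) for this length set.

With common denominator 2^4 = 16: Σ 2^(−ℓᵢ) = 2/16 + 2/16 + 1/16 + 4/16 + 4/16 = 13/16 = 0.8125.

0.8125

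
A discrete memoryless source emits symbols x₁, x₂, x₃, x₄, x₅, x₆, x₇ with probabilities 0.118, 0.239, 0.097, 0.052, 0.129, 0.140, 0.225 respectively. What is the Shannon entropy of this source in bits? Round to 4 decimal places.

2.6681 bits

H = −Σ pᵢ log₂ pᵢ.
−0.118·log₂(0.118) = 0.3638
−0.239·log₂(0.239) = 0.4935
−0.097·log₂(0.097) = 0.3265
−0.052·log₂(0.052) = 0.2218
−0.129·log₂(0.129) = 0.3811
−0.140·log₂(0.140) = 0.3971
−0.225·log₂(0.225) = 0.4842
Sum ≈ 2.6681 → 2.6681 bits.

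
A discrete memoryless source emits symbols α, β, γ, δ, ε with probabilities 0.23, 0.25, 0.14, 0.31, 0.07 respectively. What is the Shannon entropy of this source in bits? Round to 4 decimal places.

H = −Σ pᵢ log₂ pᵢ.
−0.23·log₂(0.23) = 0.4877
−0.25·log₂(0.25) = 0.5000
−0.14·log₂(0.14) = 0.3971
−0.31·log₂(0.31) = 0.5238
−0.07·log₂(0.07) = 0.2686
Sum ≈ 2.1771 → 2.1771 bits.

2.1771 bits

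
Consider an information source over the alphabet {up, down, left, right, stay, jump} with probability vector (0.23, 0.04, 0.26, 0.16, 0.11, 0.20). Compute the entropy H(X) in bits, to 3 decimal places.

2.416 bits

H = −Σ pᵢ log₂ pᵢ.
−0.23·log₂(0.23) = 0.4877
−0.04·log₂(0.04) = 0.1858
−0.26·log₂(0.26) = 0.5053
−0.16·log₂(0.16) = 0.4230
−0.11·log₂(0.11) = 0.3503
−0.20·log₂(0.20) = 0.4644
Sum ≈ 2.4164 → 2.416 bits.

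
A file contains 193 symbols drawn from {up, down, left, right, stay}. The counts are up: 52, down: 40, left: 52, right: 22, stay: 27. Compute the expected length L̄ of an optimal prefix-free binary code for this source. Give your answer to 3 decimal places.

Probabilities are the counts divided by 193.
Repeatedly combine the two least-probable nodes; the expected code length is the sum of the merged weights.
merge 22/193 + 27/193 → 49/193
merge 40/193 + 49/193 → 89/193
merge 52/193 + 52/193 → 104/193
merge 89/193 + 104/193 → 1
L = 49/193 + 89/193 + 104/193 + 1 = 435/193 ≈ 2.254 bits/symbol.

2.254 bits/symbol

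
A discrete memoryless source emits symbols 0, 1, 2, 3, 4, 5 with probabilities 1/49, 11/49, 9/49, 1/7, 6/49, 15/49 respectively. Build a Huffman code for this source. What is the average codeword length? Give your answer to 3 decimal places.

2.429 bits/symbol

Repeatedly combine the two least-probable nodes; the expected code length is the sum of the merged weights.
merge 1/49 + 6/49 → 1/7
merge 1/7 + 1/7 → 2/7
merge 9/49 + 11/49 → 20/49
merge 2/7 + 15/49 → 29/49
merge 20/49 + 29/49 → 1
L = 1/7 + 2/7 + 20/49 + 29/49 + 1 = 17/7 ≈ 2.429 bits/symbol.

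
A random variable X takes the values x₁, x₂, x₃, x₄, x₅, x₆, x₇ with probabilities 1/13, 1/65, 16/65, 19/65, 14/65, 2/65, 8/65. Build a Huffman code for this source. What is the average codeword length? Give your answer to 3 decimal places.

Repeatedly combine the two least-probable nodes; the expected code length is the sum of the merged weights.
merge 1/65 + 2/65 → 3/65
merge 3/65 + 1/13 → 8/65
merge 8/65 + 8/65 → 16/65
merge 14/65 + 16/65 → 6/13
merge 16/65 + 19/65 → 7/13
merge 6/13 + 7/13 → 1
L = 3/65 + 8/65 + 16/65 + 6/13 + 7/13 + 1 = 157/65 ≈ 2.415 bits/symbol.

2.415 bits/symbol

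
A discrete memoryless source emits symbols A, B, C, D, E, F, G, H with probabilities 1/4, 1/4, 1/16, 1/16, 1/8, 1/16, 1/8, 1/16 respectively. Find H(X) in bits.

Each probability is a power of 1/2, so log₂(1/p) is an integer.
H = Σ p·log₂(1/p) = 1/4·2 + 1/4·2 + 1/16·4 + 1/16·4 + 1/8·3 + 1/16·4 + 1/8·3 + 1/16·4 = 2.75 bits.

2.75 bits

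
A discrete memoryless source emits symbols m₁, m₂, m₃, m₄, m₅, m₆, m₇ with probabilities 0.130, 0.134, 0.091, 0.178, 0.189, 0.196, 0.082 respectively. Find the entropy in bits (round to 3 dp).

2.740 bits

H = −Σ pᵢ log₂ pᵢ.
−0.130·log₂(0.130) = 0.3826
−0.134·log₂(0.134) = 0.3886
−0.091·log₂(0.091) = 0.3147
−0.178·log₂(0.178) = 0.4432
−0.189·log₂(0.189) = 0.4543
−0.196·log₂(0.196) = 0.4608
−0.082·log₂(0.082) = 0.2959
Sum ≈ 2.7401 → 2.740 bits.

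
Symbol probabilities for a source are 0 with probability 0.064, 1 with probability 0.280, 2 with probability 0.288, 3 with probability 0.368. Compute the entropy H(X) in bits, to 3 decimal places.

H = −Σ pᵢ log₂ pᵢ.
−0.064·log₂(0.064) = 0.2538
−0.280·log₂(0.280) = 0.5142
−0.288·log₂(0.288) = 0.5172
−0.368·log₂(0.368) = 0.5307
Sum ≈ 1.8160 → 1.816 bits.

1.816 bits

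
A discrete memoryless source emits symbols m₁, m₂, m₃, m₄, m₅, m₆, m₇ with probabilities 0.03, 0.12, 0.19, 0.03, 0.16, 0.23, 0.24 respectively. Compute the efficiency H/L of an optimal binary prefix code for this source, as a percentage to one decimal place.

Entropy H = −Σ p log₂ p ≈ 2.5306 bits.
Huffman merges: 3/100+3/100→3/50; 3/50+3/25→9/50; 4/25+9/50→17/50; 19/100+23/100→21/50; 6/25+17/50→29/50; 21/50+29/50→1. L = 129/50 ≈ 2.5800.
Efficiency = H/L = 2.5306/2.5800 = 98.1%.

98.1%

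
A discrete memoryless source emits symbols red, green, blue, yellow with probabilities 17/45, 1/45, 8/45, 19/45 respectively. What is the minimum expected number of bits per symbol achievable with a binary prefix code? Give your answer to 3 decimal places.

1.778 bits/symbol

Repeatedly combine the two least-probable nodes; the expected code length is the sum of the merged weights.
merge 1/45 + 8/45 → 1/5
merge 1/5 + 17/45 → 26/45
merge 19/45 + 26/45 → 1
L = 1/5 + 26/45 + 1 = 16/9 ≈ 1.778 bits/symbol.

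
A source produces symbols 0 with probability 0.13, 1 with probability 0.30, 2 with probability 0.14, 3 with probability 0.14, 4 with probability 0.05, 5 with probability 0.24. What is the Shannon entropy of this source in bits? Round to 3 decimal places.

H = −Σ pᵢ log₂ pᵢ.
−0.13·log₂(0.13) = 0.3826
−0.30·log₂(0.30) = 0.5211
−0.14·log₂(0.14) = 0.3971
−0.14·log₂(0.14) = 0.3971
−0.05·log₂(0.05) = 0.2161
−0.24·log₂(0.24) = 0.4941
Sum ≈ 2.4082 → 2.408 bits.

2.408 bits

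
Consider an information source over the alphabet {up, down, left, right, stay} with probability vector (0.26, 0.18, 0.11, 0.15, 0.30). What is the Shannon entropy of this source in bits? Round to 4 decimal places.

2.2325 bits

H = −Σ pᵢ log₂ pᵢ.
−0.26·log₂(0.26) = 0.5053
−0.18·log₂(0.18) = 0.4453
−0.11·log₂(0.11) = 0.3503
−0.15·log₂(0.15) = 0.4105
−0.30·log₂(0.30) = 0.5211
Sum ≈ 2.2325 → 2.2325 bits.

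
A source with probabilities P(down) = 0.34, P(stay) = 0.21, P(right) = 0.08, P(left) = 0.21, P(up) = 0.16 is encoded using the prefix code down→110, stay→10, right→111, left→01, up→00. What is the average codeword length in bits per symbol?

2.42 bits/symbol

L̄ = Σ pᵢ·ℓᵢ = 0.34·3 + 0.21·2 + 0.08·3 + 0.21·2 + 0.16·2 = 2.42 bits/symbol.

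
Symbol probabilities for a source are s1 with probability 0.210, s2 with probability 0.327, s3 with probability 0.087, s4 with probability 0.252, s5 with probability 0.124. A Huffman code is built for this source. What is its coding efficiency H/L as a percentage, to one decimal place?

Entropy H = −Σ p log₂ p ≈ 2.1812 bits.
Huffman merges: 87/1000+31/250→211/1000; 21/100+211/1000→421/1000; 63/250+327/1000→579/1000; 421/1000+579/1000→1. L = 2211/1000 ≈ 2.2110.
Efficiency = H/L = 2.1812/2.2110 = 98.7%.

98.7%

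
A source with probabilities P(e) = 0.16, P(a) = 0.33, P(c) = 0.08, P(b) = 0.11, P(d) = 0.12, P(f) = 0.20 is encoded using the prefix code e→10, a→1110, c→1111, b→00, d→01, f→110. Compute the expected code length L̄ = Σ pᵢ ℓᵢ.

L̄ = Σ pᵢ·ℓᵢ = 0.16·2 + 0.33·4 + 0.08·4 + 0.11·2 + 0.12·2 + 0.20·3 = 3.02 bits/symbol.

3.02 bits/symbol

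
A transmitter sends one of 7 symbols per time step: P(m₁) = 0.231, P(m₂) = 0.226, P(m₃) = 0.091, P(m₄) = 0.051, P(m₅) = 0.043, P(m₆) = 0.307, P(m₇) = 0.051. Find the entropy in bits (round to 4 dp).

H = −Σ pᵢ log₂ pᵢ.
−0.231·log₂(0.231) = 0.4883
−0.226·log₂(0.226) = 0.4849
−0.091·log₂(0.091) = 0.3147
−0.051·log₂(0.051) = 0.2190
−0.043·log₂(0.043) = 0.1952
−0.307·log₂(0.307) = 0.5230
−0.051·log₂(0.051) = 0.2190
Sum ≈ 2.4441 → 2.4441 bits.

2.4441 bits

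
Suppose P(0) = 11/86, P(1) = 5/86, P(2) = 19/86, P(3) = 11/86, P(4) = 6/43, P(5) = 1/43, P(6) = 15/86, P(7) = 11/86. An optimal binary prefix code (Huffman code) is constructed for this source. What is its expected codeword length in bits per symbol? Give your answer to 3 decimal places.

2.860 bits/symbol

Repeatedly combine the two least-probable nodes; the expected code length is the sum of the merged weights.
merge 1/43 + 5/86 → 7/86
merge 7/86 + 11/86 → 9/43
merge 11/86 + 11/86 → 11/43
merge 6/43 + 15/86 → 27/86
merge 9/43 + 19/86 → 37/86
merge 11/43 + 27/86 → 49/86
merge 37/86 + 49/86 → 1
L = 7/86 + 9/43 + 11/43 + 27/86 + 37/86 + 49/86 + 1 = 123/43 ≈ 2.860 bits/symbol.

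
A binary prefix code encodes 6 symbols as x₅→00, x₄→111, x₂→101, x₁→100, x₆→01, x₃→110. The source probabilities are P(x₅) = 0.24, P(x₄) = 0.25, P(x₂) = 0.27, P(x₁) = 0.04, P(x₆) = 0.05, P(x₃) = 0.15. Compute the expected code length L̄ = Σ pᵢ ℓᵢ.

2.71 bits/symbol

L̄ = Σ pᵢ·ℓᵢ = 0.24·2 + 0.25·3 + 0.27·3 + 0.04·3 + 0.05·2 + 0.15·3 = 2.71 bits/symbol.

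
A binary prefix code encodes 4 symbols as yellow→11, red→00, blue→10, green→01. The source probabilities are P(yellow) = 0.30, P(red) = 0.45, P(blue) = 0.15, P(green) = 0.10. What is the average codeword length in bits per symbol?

2 bits/symbol

L̄ = Σ pᵢ·ℓᵢ = 0.30·2 + 0.45·2 + 0.15·2 + 0.10·2 = 2 bits/symbol.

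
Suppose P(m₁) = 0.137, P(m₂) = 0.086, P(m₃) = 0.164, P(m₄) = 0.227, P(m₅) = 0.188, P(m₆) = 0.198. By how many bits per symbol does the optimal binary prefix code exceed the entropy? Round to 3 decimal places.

Entropy H = −Σ p log₂ p ≈ 2.5266 bits.
Huffman merges: 43/500+137/1000→223/1000; 41/250+47/250→44/125; 99/500+223/1000→421/1000; 227/1000+44/125→579/1000; 421/1000+579/1000→1. L = 103/40 ≈ 2.5750.
L − H = 2.5750 − 2.5266 = 0.048 bits.

0.048 bits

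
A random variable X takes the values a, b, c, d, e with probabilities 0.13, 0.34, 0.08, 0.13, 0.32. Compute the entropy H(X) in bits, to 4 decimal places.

H = −Σ pᵢ log₂ pᵢ.
−0.13·log₂(0.13) = 0.3826
−0.34·log₂(0.34) = 0.5292
−0.08·log₂(0.08) = 0.2915
−0.13·log₂(0.13) = 0.3826
−0.32·log₂(0.32) = 0.5260
Sum ≈ 2.1120 → 2.1120 bits.

2.1120 bits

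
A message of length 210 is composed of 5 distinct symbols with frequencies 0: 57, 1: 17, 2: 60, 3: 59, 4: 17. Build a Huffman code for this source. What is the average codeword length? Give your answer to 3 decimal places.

Probabilities are the counts divided by 210.
Repeatedly combine the two least-probable nodes; the expected code length is the sum of the merged weights.
merge 17/210 + 17/210 → 17/105
merge 17/105 + 19/70 → 13/30
merge 59/210 + 2/7 → 17/30
merge 13/30 + 17/30 → 1
L = 17/105 + 13/30 + 17/30 + 1 = 227/105 ≈ 2.162 bits/symbol.

2.162 bits/symbol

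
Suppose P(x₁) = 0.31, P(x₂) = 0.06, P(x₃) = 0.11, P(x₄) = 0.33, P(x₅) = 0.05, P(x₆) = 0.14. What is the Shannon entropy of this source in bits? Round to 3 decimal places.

2.259 bits

H = −Σ pᵢ log₂ pᵢ.
−0.31·log₂(0.31) = 0.5238
−0.06·log₂(0.06) = 0.2435
−0.11·log₂(0.11) = 0.3503
−0.33·log₂(0.33) = 0.5278
−0.05·log₂(0.05) = 0.2161
−0.14·log₂(0.14) = 0.3971
Sum ≈ 2.2586 → 2.259 bits.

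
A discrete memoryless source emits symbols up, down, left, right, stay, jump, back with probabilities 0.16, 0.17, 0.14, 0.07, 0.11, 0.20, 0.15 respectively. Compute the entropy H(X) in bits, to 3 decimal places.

2.748 bits

H = −Σ pᵢ log₂ pᵢ.
−0.16·log₂(0.16) = 0.4230
−0.17·log₂(0.17) = 0.4346
−0.14·log₂(0.14) = 0.3971
−0.07·log₂(0.07) = 0.2686
−0.11·log₂(0.11) = 0.3503
−0.20·log₂(0.20) = 0.4644
−0.15·log₂(0.15) = 0.4105
Sum ≈ 2.7485 → 2.748 bits.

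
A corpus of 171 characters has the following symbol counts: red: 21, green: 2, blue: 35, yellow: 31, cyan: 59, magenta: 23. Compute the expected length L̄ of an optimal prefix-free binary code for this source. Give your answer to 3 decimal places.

2.404 bits/symbol

Probabilities are the counts divided by 171.
Repeatedly combine the two least-probable nodes; the expected code length is the sum of the merged weights.
merge 2/171 + 7/57 → 23/171
merge 23/171 + 23/171 → 46/171
merge 31/171 + 35/171 → 22/57
merge 46/171 + 59/171 → 35/57
merge 22/57 + 35/57 → 1
L = 23/171 + 46/171 + 22/57 + 35/57 + 1 = 137/57 ≈ 2.404 bits/symbol.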